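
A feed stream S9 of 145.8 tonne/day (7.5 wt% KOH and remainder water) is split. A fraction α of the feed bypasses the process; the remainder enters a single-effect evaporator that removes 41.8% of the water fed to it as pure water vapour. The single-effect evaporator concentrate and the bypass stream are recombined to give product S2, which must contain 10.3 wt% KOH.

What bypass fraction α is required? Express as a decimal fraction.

0.297

All 145.8×0.075 = 10.935 tonne/day of KOH reaches S2, so S2 = 10.935/0.103 = 106.17 tonne/day and vapour = 39.635 tonne/day.
The evaporator receives (1−α)·145.8 of feed at 0.925 water and removes 0.418 of that water:
0.418×0.925×(1−α)×145.8 = 39.635
(1−α) = 39.635/56.374 = 0.7031;  α = 0.2969.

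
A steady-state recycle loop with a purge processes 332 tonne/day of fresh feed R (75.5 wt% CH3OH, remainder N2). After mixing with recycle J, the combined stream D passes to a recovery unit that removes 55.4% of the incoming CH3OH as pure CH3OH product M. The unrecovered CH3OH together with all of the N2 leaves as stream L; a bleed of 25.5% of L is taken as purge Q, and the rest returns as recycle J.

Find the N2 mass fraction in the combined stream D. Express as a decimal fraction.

N2 enters only via R and leaves only via the purge: 332×0.245 = 0.255×(N2 in L), and the recovery unit passes all N2, so N2 in D = N2 in L = 318.98 tonne/day.
CH3OH in D: m_A = 332×0.755 + (1−0.255)·(1−0.554)·m_A, so m_A = 250.66/0.6677 = 375.39 tonne/day.
D = 375.39 + 318.98 = 694.37 tonne/day.
N2 fraction in D = 318.98/694.37 = 0.459.

0.459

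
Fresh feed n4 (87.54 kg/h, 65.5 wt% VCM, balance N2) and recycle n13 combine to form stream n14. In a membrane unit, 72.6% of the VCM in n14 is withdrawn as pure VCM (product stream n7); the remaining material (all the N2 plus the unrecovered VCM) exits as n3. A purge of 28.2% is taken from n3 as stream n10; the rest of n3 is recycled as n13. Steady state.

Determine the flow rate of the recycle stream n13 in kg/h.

90.94 kg/h

N2 enters only via n4 and leaves only via the purge: 87.54×0.345 = 0.282×(N2 in n3), and the membrane unit passes all N2, so N2 in n14 = N2 in n3 = 107.1 kg/h.
VCM in n14: m_A = 87.54×0.655 + (1−0.282)·(1−0.726)·m_A, so m_A = 57.339/0.8033 = 71.382 kg/h.
n3 = (1−0.726)×71.382 + 107.1 = 126.66 kg/h.
Recycle n13 = (1−0.282)×126.66 = 90.939 kg/h.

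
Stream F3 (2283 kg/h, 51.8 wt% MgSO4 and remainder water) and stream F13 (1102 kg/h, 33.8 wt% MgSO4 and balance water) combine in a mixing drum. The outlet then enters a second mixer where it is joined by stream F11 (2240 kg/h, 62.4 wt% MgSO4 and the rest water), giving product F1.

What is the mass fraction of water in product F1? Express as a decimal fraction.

0.475

Overall, product flow = 5625 kg/h.
water in = 2283×0.482 + 1102×0.662 + 2240×0.376 = 2672.2 kg/h.
water fraction in F1 = 0.475.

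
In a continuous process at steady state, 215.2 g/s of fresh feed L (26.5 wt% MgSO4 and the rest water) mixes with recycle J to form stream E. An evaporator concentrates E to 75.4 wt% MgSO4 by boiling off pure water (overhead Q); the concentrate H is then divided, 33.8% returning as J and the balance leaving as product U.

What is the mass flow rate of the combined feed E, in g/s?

Overall MgSO4 balance (none leaves overhead): MgSO4 in fresh feed = MgSO4 in product, i.e. 215.2×0.265 = (1−0.338)·H·0.754.
H = 57.028/(0.754×0.662) = 114.25 g/s.
Recycle J = 0.338×114.25 = 38.617 g/s.
Combined feed E = 215.2 + 38.617 = 253.82 g/s.

253.8 g/s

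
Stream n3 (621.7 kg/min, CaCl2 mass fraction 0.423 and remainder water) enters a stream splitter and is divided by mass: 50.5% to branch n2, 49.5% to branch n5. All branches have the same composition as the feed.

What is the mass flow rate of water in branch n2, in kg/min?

Branch n2 total = 0.505×621.7 = 313.96 kg/min.
water in n2 = 0.577×313.96 = 181.15 kg/min.

181.2 kg/min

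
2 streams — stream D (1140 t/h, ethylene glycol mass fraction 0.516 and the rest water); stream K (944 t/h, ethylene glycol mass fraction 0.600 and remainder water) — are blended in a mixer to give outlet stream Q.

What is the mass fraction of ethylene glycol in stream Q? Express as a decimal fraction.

0.554

Total flow out = 1140 + 944 = 2084 t/h.
ethylene glycol in = 1140×0.516 + 944×0.600 = 1154.6 t/h.
ethylene glycol mass fraction in Q = 1154.6/2084 = 0.554.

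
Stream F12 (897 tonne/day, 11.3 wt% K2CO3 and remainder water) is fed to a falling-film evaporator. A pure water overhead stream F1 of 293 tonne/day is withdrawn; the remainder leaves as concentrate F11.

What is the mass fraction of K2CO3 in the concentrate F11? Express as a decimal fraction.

K2CO3 is not removed: 897×0.113 = 101.36 tonne/day of K2CO3 enters F11.
Concentrate = 897 − 293 = 604 tonne/day.
Mass fraction = 101.36/604 = 0.1678.

0.1678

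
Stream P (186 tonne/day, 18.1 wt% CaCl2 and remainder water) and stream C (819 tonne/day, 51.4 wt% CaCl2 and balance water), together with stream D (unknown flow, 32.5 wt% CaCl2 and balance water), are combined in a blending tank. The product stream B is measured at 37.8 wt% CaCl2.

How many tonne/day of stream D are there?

Let D be the unknown flow. Total out = 1005 + D.
CaCl2 balance: 454.63 + 0.325·D = 0.378·(1005 + D)
(0.325 − 0.378)·D = 0.378×1005 − 454.63 = -74.742
D = -74.742 / -0.053 = 1410.2 tonne/day

1410 tonne/day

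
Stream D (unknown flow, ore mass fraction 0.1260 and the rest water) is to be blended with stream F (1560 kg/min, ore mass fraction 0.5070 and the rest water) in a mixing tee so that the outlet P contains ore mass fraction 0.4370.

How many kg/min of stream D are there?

Let D be the unknown flow. Total out = 1560 + D.
ore balance: 790.92 + 0.126·D = 0.437·(1560 + D)
(0.126 − 0.437)·D = 0.437×1560 − 790.92 = -109.2
D = -109.2 / -0.311 = 351.13 kg/min

351.1 kg/min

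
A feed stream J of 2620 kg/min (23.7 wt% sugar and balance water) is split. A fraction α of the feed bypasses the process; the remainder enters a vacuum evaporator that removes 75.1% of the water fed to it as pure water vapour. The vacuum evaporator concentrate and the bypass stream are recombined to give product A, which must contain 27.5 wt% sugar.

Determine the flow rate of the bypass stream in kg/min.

All 2620×0.237 = 620.94 kg/min of sugar reaches A, so A = 620.94/0.275 = 2258 kg/min and vapour = 362.04 kg/min.
The evaporator receives (1−α)·2620 of feed at 0.763 water and removes 0.751 of that water:
0.751×0.763×(1−α)×2620 = 362.04
(1−α) = 362.04/1501.3 = 0.2411;  α = 0.7589.
Bypass flow = 0.7589×2620 = 1988.2 kg/min.

1988 kg/min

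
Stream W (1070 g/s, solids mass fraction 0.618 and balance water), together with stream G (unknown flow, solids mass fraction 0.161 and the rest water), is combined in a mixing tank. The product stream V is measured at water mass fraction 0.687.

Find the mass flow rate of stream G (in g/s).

2147 g/s

Let G be the unknown flow. Total out = 1070 + G.
water balance: 408.74 + 0.839·G = 0.687·(1070 + G)
(0.839 − 0.687)·G = 0.687×1070 − 408.74 = 326.35
G = 326.35 / 0.152 = 2147 g/s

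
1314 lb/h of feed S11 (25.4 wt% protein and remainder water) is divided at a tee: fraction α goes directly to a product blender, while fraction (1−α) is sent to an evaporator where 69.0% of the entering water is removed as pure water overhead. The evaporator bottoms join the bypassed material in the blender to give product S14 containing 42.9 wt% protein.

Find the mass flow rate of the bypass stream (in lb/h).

272.7 lb/h

All 1314×0.254 = 333.76 lb/h of protein reaches S14, so S14 = 333.76/0.429 = 777.99 lb/h and vapour = 536.01 lb/h.
The evaporator receives (1−α)·1314 of feed at 0.746 water and removes 0.690 of that water:
0.690×0.746×(1−α)×1314 = 536.01
(1−α) = 536.01/676.37 = 0.7925;  α = 0.2075.
Bypass flow = 0.2075×1314 = 272.67 lb/h.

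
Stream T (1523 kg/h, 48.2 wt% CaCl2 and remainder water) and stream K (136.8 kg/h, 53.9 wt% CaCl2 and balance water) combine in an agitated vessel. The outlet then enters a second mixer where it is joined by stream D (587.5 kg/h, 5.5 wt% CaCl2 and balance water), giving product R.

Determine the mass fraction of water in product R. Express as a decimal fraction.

Overall, product flow = 2247.3 kg/h.
water in = 1523×0.518 + 136.8×0.461 + 587.5×0.945 = 1407.2 kg/h.
water fraction in R = 0.626.

0.626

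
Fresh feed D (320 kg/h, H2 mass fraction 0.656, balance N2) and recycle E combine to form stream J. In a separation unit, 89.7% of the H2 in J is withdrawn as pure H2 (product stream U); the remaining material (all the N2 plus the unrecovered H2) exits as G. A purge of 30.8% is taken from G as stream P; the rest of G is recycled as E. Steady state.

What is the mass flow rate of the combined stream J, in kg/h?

583.4 kg/h

N2 enters only via D and leaves only via the purge: 320×0.344 = 0.308×(N2 in G), and the separation unit passes all N2, so N2 in J = N2 in G = 357.4 kg/h.
H2 in J: m_A = 320×0.656 + (1−0.308)·(1−0.897)·m_A, so m_A = 209.92/0.9287 = 226.03 kg/h.
J = 226.03 + 357.4 = 583.43 kg/h.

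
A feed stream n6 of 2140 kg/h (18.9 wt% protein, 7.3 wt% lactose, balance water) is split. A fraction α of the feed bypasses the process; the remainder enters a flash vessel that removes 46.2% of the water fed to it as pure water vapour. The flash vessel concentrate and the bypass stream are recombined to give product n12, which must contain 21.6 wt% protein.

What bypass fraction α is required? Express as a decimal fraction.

0.633

All 2140×0.189 = 404.46 kg/h of protein reaches n12, so n12 = 404.46/0.216 = 1872.5 kg/h and vapour = 267.5 kg/h.
The evaporator receives (1−α)·2140 of feed at 0.738 water and removes 0.462 of that water:
0.462×0.738×(1−α)×2140 = 267.5
(1−α) = 267.5/729.65 = 0.3666;  α = 0.6334.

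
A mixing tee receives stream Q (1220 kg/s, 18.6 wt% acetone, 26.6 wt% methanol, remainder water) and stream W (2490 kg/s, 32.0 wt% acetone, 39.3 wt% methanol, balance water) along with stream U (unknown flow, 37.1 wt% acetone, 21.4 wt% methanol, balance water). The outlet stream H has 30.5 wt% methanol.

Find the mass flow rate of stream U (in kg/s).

1885 kg/s

Let U be the unknown flow. Total out = 3710 + U.
methanol balance: 1303.1 + 0.214·U = 0.305·(3710 + U)
(0.214 − 0.305)·U = 0.305×3710 − 1303.1 = -171.54
U = -171.54 / -0.091 = 1885.1 kg/s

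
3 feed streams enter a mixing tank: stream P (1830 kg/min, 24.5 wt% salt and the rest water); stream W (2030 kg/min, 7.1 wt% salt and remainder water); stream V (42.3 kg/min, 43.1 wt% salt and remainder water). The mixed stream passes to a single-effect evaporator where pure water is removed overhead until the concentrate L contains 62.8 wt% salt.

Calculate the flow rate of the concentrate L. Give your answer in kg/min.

972.5 kg/min

salt entering = 1830×0.245 + 2030×0.071 + 42.3×0.431 = 610.71 kg/min.
All salt reports to L, so L = 610.71/0.628 = 972.47 kg/min.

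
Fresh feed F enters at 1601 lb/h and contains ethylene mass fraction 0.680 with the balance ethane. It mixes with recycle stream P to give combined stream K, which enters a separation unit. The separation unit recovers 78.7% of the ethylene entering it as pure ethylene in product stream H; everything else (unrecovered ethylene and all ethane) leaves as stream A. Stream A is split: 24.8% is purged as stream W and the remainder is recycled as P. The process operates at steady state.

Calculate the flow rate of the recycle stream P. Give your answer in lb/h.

1761 lb/h

ethane enters only via F and leaves only via the purge: 1601×0.320 = 0.248×(ethane in A), and the separation unit passes all ethane, so ethane in K = ethane in A = 2065.8 lb/h.
ethylene in K: m_A = 1601×0.680 + (1−0.248)·(1−0.787)·m_A, so m_A = 1088.7/0.8398 = 1296.3 lb/h.
A = (1−0.787)×1296.3 + 2065.8 = 2341.9 lb/h.
Recycle P = (1−0.248)×2341.9 = 1761.1 lb/h.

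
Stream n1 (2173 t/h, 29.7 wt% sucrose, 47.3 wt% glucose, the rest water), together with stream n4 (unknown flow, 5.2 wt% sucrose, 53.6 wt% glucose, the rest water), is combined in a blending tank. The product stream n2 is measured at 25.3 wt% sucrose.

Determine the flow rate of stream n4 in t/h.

475.7 t/h

Let n4 be the unknown flow. Total out = 2173 + n4.
sucrose balance: 645.38 + 0.052·n4 = 0.253·(2173 + n4)
(0.052 − 0.253)·n4 = 0.253×2173 − 645.38 = -95.612
n4 = -95.612 / -0.201 = 475.68 t/h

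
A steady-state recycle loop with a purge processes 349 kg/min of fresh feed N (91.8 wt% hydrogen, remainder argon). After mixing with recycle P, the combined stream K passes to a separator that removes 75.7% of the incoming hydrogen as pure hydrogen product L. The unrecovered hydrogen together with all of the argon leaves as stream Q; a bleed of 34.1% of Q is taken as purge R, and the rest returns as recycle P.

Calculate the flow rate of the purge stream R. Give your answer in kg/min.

60.23 kg/min

argon enters only via N and leaves only via the purge: 349×0.082 = 0.341×(argon in Q), and the separator passes all argon, so argon in K = argon in Q = 83.924 kg/min.
hydrogen in K: m_A = 349×0.918 + (1−0.341)·(1−0.757)·m_A, so m_A = 320.38/0.8399 = 381.47 kg/min.
Q = (1−0.757)×381.47 + 83.924 = 176.62 kg/min.
Purge R = 0.341×176.62 = 60.228 kg/min.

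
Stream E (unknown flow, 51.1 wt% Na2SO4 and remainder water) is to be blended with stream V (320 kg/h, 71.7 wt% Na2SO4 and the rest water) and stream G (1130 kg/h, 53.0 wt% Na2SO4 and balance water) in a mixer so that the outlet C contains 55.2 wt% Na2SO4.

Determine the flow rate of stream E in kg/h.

681.5 kg/h

Let E be the unknown flow. Total out = 1450 + E.
Na2SO4 balance: 828.34 + 0.511·E = 0.552·(1450 + E)
(0.511 − 0.552)·E = 0.552×1450 − 828.34 = -27.94
E = -27.94 / -0.041 = 681.46 kg/h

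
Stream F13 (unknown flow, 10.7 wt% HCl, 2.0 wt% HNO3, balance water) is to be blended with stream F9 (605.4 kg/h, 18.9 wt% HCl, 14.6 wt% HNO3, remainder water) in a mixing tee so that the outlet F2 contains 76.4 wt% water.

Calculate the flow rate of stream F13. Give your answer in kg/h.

549.9 kg/h

Let F13 be the unknown flow. Total out = 605.4 + F13.
water balance: 402.59 + 0.873·F13 = 0.764·(605.4 + F13)
(0.873 − 0.764)·F13 = 0.764×605.4 − 402.59 = 59.935
F13 = 59.935 / 0.109 = 549.86 kg/h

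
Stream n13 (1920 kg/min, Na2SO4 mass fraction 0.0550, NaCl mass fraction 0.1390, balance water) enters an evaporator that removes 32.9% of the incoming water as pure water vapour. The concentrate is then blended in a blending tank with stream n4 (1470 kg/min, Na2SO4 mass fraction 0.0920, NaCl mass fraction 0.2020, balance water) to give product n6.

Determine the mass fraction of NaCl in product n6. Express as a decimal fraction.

0.1957

Vapour removed = 0.329×0.806×1920 = 509.13 kg/min; concentrate = 1410.9 kg/min.
NaCl reaching the mixer = 266.88 (from concentrate) + 1470×0.202 = 563.82 kg/min.
Product flow = 1410.9 + 1470 = 2880.9 kg/min; NaCl fraction = 0.1957.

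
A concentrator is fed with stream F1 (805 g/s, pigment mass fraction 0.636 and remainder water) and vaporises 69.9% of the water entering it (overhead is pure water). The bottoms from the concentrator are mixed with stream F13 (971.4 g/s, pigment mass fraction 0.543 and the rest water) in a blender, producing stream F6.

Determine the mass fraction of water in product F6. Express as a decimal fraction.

Vapour removed = 0.699×0.364×805 = 204.82 g/s; concentrate = 600.18 g/s.
water reaching the mixer = 88.199 (from concentrate) + 971.4×0.457 = 532.13 g/s.
Product flow = 600.18 + 971.4 = 1571.6 g/s; water fraction = 0.339.

0.339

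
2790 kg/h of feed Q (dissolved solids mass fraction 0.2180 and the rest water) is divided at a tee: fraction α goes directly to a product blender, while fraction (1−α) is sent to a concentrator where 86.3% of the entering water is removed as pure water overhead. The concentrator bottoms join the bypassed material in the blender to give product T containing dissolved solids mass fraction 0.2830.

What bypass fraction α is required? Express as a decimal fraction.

0.660

All 2790×0.218 = 608.22 kg/h of dissolved solids reaches T, so T = 608.22/0.283 = 2149.2 kg/h and vapour = 640.81 kg/h.
The evaporator receives (1−α)·2790 of feed at 0.782 water and removes 0.863 of that water:
0.863×0.782×(1−α)×2790 = 640.81
(1−α) = 640.81/1882.9 = 0.3403;  α = 0.6597.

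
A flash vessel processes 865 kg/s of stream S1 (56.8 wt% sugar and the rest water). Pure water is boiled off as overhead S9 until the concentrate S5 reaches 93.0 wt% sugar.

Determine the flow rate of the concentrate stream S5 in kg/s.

sugar is conserved: 865×0.568 = 491.32 kg/s all reports to the concentrate.
Concentrate = 491.32/(target fraction) = 528.3 kg/s.

528.3 kg/s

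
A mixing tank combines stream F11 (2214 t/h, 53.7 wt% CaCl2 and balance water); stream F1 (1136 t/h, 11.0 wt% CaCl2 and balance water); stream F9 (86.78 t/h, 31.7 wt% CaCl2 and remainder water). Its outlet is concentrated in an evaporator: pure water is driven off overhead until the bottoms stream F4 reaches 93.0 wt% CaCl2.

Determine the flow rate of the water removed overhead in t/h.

CaCl2 entering = 2214×0.537 + 1136×0.110 + 86.78×0.317 = 1341.4 t/h.
All CaCl2 reports to F4, so F4 = 1341.4/0.930 = 1442.4 t/h.
Total feed = 3436.8 t/h; overhead = 3436.8 − 1442.4 = 1994.4 t/h.

1994 t/h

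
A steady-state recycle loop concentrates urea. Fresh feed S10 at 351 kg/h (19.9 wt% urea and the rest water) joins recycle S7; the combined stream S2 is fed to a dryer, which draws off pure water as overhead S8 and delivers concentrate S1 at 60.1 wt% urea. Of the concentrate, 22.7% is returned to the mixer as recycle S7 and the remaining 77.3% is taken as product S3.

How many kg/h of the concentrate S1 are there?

Overall urea balance (none leaves overhead): urea in fresh feed = urea in product, i.e. 351×0.199 = (1−0.227)·S1·0.601.
S1 = 69.849/(0.601×0.773) = 150.35 kg/h.

150.4 kg/h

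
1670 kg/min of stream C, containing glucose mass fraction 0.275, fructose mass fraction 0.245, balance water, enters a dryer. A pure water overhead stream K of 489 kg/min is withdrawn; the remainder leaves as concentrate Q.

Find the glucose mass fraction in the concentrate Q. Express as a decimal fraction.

0.389

glucose is not removed: 1670×0.275 = 459.25 kg/min of glucose enters Q.
Concentrate = 1670 − 489 = 1181 kg/min.
Mass fraction = 459.25/1181 = 0.389.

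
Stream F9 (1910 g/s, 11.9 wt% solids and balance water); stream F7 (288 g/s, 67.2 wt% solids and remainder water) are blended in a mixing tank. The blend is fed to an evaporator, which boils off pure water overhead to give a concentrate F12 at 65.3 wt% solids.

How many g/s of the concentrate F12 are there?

solids entering = 1910×0.119 + 288×0.672 = 420.83 g/s.
All solids reports to F12, so F12 = 420.83/0.653 = 644.45 g/s.

644.5 g/s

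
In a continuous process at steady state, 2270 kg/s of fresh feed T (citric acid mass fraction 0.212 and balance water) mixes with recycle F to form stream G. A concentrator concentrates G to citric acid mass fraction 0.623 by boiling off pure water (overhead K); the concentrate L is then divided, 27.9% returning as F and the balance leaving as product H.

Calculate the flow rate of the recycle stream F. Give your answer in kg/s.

298.9 kg/s

Overall citric acid balance (none leaves overhead): citric acid in fresh feed = citric acid in product, i.e. 2270×0.212 = (1−0.279)·L·0.623.
L = 481.24/(0.623×0.721) = 1071.4 kg/s.
Recycle F = 0.279×1071.4 = 298.91 kg/s.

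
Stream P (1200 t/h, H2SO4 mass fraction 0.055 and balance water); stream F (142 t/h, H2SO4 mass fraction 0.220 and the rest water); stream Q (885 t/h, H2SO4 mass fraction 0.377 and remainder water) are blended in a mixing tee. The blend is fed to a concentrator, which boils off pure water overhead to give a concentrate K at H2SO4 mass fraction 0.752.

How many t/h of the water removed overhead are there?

1654 t/h

H2SO4 entering = 1200×0.055 + 142×0.220 + 885×0.377 = 430.88 t/h.
All H2SO4 reports to K, so K = 430.88/0.752 = 572.99 t/h.
Total feed = 2227 t/h; overhead = 2227 − 572.99 = 1654 t/h.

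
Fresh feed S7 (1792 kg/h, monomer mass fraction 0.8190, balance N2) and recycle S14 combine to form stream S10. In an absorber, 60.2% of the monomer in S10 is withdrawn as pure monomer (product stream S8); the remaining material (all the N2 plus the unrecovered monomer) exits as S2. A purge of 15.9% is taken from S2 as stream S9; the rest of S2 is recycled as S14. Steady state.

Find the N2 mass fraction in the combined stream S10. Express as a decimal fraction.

0.4804

N2 enters only via S7 and leaves only via the purge: 1792×0.181 = 0.159×(N2 in S2), and the absorber passes all N2, so N2 in S10 = N2 in S2 = 2039.9 kg/h.
monomer in S10: m_A = 1792×0.819 + (1−0.159)·(1−0.602)·m_A, so m_A = 1467.6/0.6653 = 2206.1 kg/h.
S10 = 2206.1 + 2039.9 = 4246 kg/h.
N2 fraction in S10 = 2039.9/4246 = 0.4804.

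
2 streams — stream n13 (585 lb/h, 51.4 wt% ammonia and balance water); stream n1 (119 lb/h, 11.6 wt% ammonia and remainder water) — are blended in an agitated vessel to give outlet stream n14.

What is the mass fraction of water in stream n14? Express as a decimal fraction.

0.553

Total flow out = 585 + 119 = 704 lb/h.
water in = 585×0.486 + 119×0.884 = 389.51 lb/h.
water mass fraction in n14 = 389.51/704 = 0.553.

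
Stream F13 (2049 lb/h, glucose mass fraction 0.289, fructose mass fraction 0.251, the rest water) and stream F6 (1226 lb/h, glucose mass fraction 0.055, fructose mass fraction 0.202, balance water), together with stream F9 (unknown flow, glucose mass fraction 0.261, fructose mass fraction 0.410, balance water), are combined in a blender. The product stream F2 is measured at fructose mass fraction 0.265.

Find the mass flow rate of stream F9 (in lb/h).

Let F9 be the unknown flow. Total out = 3275 + F9.
fructose balance: 761.95 + 0.410·F9 = 0.265·(3275 + F9)
(0.410 − 0.265)·F9 = 0.265×3275 − 761.95 = 105.92
F9 = 105.92 / 0.145 = 730.51 lb/h

730.5 lb/h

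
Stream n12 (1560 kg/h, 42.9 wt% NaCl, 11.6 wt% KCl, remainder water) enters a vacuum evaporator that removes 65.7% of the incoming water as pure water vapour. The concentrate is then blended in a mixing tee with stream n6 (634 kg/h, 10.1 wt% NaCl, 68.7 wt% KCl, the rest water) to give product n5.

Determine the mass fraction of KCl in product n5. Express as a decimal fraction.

Vapour removed = 0.657×0.455×1560 = 466.34 kg/h; concentrate = 1093.7 kg/h.
KCl reaching the mixer = 180.96 (from concentrate) + 634×0.687 = 616.52 kg/h.
Product flow = 1093.7 + 634 = 1727.7 kg/h; KCl fraction = 0.357.

0.357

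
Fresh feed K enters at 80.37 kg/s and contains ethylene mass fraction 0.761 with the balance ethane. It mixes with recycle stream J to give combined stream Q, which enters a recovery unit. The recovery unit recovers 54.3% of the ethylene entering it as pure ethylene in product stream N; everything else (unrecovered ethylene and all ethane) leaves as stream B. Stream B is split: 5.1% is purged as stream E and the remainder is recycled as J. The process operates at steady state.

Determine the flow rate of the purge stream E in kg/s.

21.73 kg/s

ethane enters only via K and leaves only via the purge: 80.37×0.239 = 0.051×(ethane in B), and the recovery unit passes all ethane, so ethane in Q = ethane in B = 376.64 kg/s.
ethylene in Q: m_A = 80.37×0.761 + (1−0.051)·(1−0.543)·m_A, so m_A = 61.162/0.5663 = 108 kg/s.
B = (1−0.543)×108 + 376.64 = 425.99 kg/s.
Purge E = 0.051×425.99 = 21.726 kg/s.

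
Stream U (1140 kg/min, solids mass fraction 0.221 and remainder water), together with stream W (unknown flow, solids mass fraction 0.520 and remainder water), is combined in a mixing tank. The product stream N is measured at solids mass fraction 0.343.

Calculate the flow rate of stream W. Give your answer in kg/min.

Let W be the unknown flow. Total out = 1140 + W.
solids balance: 251.94 + 0.520·W = 0.343·(1140 + W)
(0.520 − 0.343)·W = 0.343×1140 − 251.94 = 139.08
W = 139.08 / 0.177 = 785.76 kg/min

785.8 kg/min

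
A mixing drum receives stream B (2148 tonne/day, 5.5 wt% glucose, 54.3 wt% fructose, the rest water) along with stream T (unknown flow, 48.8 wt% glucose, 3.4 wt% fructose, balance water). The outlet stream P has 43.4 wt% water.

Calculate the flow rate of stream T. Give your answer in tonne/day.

Let T be the unknown flow. Total out = 2148 + T.
water balance: 863.5 + 0.478·T = 0.434·(2148 + T)
(0.478 − 0.434)·T = 0.434×2148 − 863.5 = 68.736
T = 68.736 / 0.044 = 1562.2 tonne/day

1562 tonne/day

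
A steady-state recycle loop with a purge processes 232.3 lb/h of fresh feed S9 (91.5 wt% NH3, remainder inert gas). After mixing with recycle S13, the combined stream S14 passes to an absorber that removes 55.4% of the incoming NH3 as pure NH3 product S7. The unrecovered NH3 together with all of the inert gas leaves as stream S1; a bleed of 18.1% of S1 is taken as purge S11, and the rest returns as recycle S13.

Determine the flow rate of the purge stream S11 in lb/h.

46.78 lb/h

inert gas enters only via S9 and leaves only via the purge: 232.3×0.085 = 0.181×(inert gas in S1), and the absorber passes all inert gas, so inert gas in S14 = inert gas in S1 = 109.09 lb/h.
NH3 in S14: m_A = 232.3×0.915 + (1−0.181)·(1−0.554)·m_A, so m_A = 212.55/0.6347 = 334.88 lb/h.
S1 = (1−0.554)×334.88 + 109.09 = 258.45 lb/h.
Purge S11 = 0.181×258.45 = 46.779 lb/h.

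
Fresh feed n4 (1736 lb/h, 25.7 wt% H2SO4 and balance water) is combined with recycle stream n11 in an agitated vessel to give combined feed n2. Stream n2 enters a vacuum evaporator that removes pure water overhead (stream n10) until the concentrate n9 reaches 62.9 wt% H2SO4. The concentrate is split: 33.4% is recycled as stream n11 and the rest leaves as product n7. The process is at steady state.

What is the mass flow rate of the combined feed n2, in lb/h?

Overall H2SO4 balance (none leaves overhead): H2SO4 in fresh feed = H2SO4 in product, i.e. 1736×0.257 = (1−0.334)·n9·0.629.
n9 = 446.15/(0.629×0.666) = 1065 lb/h.
Recycle n11 = 0.334×1065 = 355.72 lb/h.
Combined feed n2 = 1736 + 355.72 = 2091.7 lb/h.

2092 lb/h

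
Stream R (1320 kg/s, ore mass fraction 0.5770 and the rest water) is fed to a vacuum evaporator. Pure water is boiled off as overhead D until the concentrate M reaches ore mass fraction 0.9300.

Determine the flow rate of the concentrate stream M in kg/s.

819 kg/s

ore is conserved: 1320×0.577 = 761.64 kg/s all reports to the concentrate.
Concentrate = 761.64/(target fraction) = 818.97 kg/s.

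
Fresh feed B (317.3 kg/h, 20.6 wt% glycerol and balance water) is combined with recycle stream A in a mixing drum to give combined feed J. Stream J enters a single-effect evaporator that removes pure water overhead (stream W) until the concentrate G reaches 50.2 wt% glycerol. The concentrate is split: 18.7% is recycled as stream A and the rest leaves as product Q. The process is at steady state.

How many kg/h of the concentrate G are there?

Overall glycerol balance (none leaves overhead): glycerol in fresh feed = glycerol in product, i.e. 317.3×0.206 = (1−0.187)·G·0.502.
G = 65.364/(0.502×0.813) = 160.16 kg/h.

160.2 kg/h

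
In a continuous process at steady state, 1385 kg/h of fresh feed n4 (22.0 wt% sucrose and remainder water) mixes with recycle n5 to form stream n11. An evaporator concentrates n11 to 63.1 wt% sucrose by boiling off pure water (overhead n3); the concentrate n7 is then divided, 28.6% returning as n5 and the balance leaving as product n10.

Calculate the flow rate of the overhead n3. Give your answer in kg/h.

Overall sucrose balance (none leaves overhead): sucrose in fresh feed = sucrose in product, i.e. 1385×0.220 = (1−0.286)·n7·0.631.
n7 = 304.7/(0.631×0.714) = 676.31 kg/h.
Recycle n5 = 0.286×676.31 = 193.42 kg/h.
Combined feed n11 = 1385 + 193.42 = 1578.4 kg/h.
Overhead n3 = n11 − n7 = 1578.4 − 676.31 = 902.12 kg/h.

902.1 kg/h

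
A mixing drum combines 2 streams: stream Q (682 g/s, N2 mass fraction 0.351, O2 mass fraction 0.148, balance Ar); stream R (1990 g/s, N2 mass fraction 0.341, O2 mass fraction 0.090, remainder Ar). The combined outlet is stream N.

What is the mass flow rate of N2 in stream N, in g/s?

918 g/s

N2 out = N2 in = 682×0.351 + 1990×0.341 = 917.97 g/s.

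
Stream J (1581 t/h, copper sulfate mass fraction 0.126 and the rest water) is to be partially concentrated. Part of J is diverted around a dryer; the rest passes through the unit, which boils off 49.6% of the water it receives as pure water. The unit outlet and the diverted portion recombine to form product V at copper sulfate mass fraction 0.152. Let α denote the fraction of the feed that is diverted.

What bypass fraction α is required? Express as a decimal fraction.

All 1581×0.126 = 199.21 t/h of copper sulfate reaches V, so V = 199.21/0.152 = 1310.6 t/h and vapour = 270.43 t/h.
The evaporator receives (1−α)·1581 of feed at 0.874 water and removes 0.496 of that water:
0.496×0.874×(1−α)×1581 = 270.43
(1−α) = 270.43/685.37 = 0.3946;  α = 0.6054.

0.605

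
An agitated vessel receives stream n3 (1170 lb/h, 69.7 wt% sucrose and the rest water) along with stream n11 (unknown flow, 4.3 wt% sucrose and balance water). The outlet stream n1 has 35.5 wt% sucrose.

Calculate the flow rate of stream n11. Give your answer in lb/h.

1282 lb/h

Let n11 be the unknown flow. Total out = 1170 + n11.
sucrose balance: 815.49 + 0.043·n11 = 0.355·(1170 + n11)
(0.043 − 0.355)·n11 = 0.355×1170 − 815.49 = -400.14
n11 = -400.14 / -0.312 = 1282.5 lb/h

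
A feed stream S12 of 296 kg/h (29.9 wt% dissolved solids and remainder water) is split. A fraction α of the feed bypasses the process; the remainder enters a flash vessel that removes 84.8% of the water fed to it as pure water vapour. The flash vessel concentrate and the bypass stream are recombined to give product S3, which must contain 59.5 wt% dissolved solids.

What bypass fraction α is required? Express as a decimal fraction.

0.163

All 296×0.299 = 88.504 kg/h of dissolved solids reaches S3, so S3 = 88.504/0.595 = 148.75 kg/h and vapour = 147.25 kg/h.
The evaporator receives (1−α)·296 of feed at 0.701 water and removes 0.848 of that water:
0.848×0.701×(1−α)×296 = 147.25
(1−α) = 147.25/175.96 = 0.8369;  α = 0.1631.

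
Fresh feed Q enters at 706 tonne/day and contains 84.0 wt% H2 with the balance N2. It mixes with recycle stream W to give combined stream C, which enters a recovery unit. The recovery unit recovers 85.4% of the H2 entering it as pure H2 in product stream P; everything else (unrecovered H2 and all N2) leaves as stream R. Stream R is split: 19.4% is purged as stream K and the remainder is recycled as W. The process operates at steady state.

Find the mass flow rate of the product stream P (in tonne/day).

H2 in C: m_A = 706×0.840 + (1−0.194)·(1−0.854)·m_A, so m_A = 593.04/0.8823 = 672.13 tonne/day.
Product P = 0.854×672.13 = 574 tonne/day.

574 tonne/day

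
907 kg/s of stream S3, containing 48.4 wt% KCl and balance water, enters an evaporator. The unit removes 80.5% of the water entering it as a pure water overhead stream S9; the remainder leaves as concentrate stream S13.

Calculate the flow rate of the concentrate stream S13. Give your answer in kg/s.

water entering = 907×0.516 = 468.01 kg/s; overhead removed = 0.805×468.01 = 376.75 kg/s.
Concentrate = 907 − 376.75 = 530.25 kg/s.

530.3 kg/s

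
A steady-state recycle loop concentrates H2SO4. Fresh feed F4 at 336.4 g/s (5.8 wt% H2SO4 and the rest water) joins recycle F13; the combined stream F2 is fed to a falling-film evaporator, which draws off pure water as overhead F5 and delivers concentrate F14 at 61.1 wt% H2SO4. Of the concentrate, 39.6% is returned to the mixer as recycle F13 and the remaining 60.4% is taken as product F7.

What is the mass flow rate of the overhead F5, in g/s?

Overall H2SO4 balance (none leaves overhead): H2SO4 in fresh feed = H2SO4 in product, i.e. 336.4×0.058 = (1−0.396)·F14·0.611.
F14 = 19.511/(0.611×0.604) = 52.87 g/s.
Recycle F13 = 0.396×52.87 = 20.936 g/s.
Combined feed F2 = 336.4 + 20.936 = 357.34 g/s.
Overhead F5 = F2 − F14 = 357.34 − 52.87 = 304.47 g/s.

304.5 g/s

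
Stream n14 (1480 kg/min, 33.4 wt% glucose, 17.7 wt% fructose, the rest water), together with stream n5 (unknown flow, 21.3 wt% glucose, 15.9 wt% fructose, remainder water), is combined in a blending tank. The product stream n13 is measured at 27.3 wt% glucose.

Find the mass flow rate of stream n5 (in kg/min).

1505 kg/min

Let n5 be the unknown flow. Total out = 1480 + n5.
glucose balance: 494.32 + 0.213·n5 = 0.273·(1480 + n5)
(0.213 − 0.273)·n5 = 0.273×1480 − 494.32 = -90.28
n5 = -90.28 / -0.060 = 1504.7 kg/min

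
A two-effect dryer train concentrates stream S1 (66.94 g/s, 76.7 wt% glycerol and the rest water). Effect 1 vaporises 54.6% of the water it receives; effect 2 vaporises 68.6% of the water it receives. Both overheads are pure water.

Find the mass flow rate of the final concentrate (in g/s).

53.57 g/s

water in feed = 66.94×0.233 = 15.597 g/s.
After stage 1: water left = (1−0.546)×15.597 = 7.081; stream total = 58.424 g/s.
After stage 2: water left = (1−0.686)×7.081 = 2.2234; final concentrate = 53.566 g/s.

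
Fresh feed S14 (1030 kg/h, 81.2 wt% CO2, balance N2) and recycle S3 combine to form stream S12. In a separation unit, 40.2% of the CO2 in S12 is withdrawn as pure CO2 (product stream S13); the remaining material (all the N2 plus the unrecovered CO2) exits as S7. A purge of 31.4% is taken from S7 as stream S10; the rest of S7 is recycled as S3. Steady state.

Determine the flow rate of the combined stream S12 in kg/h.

2035 kg/h

N2 enters only via S14 and leaves only via the purge: 1030×0.188 = 0.314×(N2 in S7), and the separation unit passes all N2, so N2 in S12 = N2 in S7 = 616.69 kg/h.
CO2 in S12: m_A = 1030×0.812 + (1−0.314)·(1−0.402)·m_A, so m_A = 836.36/0.5898 = 1418.1 kg/h.
S12 = 1418.1 + 616.69 = 2034.8 kg/h.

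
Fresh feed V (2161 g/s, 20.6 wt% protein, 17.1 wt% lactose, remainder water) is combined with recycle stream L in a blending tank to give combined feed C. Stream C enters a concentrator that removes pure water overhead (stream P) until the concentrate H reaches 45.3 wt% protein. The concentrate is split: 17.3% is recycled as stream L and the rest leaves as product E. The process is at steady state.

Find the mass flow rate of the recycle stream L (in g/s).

Overall protein balance (none leaves overhead): protein in fresh feed = protein in product, i.e. 2161×0.206 = (1−0.173)·H·0.453.
H = 445.17/(0.453×0.827) = 1188.3 g/s.
Recycle L = 0.173×1188.3 = 205.57 g/s.

205.6 g/s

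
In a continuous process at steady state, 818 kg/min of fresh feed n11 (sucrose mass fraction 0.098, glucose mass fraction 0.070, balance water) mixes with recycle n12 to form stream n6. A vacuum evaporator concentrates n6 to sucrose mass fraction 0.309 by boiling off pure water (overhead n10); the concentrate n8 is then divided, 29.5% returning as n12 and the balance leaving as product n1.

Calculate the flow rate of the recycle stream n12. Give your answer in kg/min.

108.6 kg/min

Overall sucrose balance (none leaves overhead): sucrose in fresh feed = sucrose in product, i.e. 818×0.098 = (1−0.295)·n8·0.309.
n8 = 80.164/(0.309×0.705) = 367.99 kg/min.
Recycle n12 = 0.295×367.99 = 108.56 kg/min.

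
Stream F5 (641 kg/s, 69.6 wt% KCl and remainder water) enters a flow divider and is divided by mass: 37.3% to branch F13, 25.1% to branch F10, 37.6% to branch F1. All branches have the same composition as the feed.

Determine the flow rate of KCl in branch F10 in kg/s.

112 kg/s

Branch F10 total = 0.251×641 = 160.89 kg/s.
KCl in F10 = 0.696×160.89 = 111.98 kg/s.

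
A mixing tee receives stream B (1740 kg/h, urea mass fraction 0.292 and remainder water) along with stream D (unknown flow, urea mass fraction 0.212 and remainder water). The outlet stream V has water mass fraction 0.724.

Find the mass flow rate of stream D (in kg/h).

Let D be the unknown flow. Total out = 1740 + D.
water balance: 1231.9 + 0.788·D = 0.724·(1740 + D)
(0.788 − 0.724)·D = 0.724×1740 − 1231.9 = 27.84
D = 27.84 / 0.064 = 435 kg/h

435 kg/h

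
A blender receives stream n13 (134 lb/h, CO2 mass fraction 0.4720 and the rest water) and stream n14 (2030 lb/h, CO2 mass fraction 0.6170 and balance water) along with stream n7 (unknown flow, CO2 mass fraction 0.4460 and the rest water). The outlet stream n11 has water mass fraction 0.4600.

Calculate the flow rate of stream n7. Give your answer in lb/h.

1566 lb/h

Let n7 be the unknown flow. Total out = 2164 + n7.
water balance: 848.24 + 0.554·n7 = 0.460·(2164 + n7)
(0.554 − 0.460)·n7 = 0.460×2164 − 848.24 = 147.2
n7 = 147.2 / 0.094 = 1565.9 lb/h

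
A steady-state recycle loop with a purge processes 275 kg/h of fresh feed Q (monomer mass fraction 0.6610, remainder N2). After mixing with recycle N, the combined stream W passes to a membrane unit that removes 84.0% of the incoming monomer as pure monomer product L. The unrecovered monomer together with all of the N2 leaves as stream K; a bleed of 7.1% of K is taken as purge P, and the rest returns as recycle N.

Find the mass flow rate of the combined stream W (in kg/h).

N2 enters only via Q and leaves only via the purge: 275×0.339 = 0.071×(N2 in K), and the membrane unit passes all N2, so N2 in W = N2 in K = 1313 kg/h.
monomer in W: m_A = 275×0.661 + (1−0.071)·(1−0.840)·m_A, so m_A = 181.78/0.8514 = 213.51 kg/h.
W = 213.51 + 1313 = 1526.5 kg/h.

1527 kg/h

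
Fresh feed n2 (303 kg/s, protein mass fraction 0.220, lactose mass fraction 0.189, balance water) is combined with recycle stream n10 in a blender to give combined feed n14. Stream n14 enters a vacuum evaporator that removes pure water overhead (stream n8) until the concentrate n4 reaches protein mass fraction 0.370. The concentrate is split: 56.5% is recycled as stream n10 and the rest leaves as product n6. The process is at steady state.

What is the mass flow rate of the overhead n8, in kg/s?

122.8 kg/s

Overall protein balance (none leaves overhead): protein in fresh feed = protein in product, i.e. 303×0.220 = (1−0.565)·n4·0.370.
n4 = 66.66/(0.370×0.435) = 414.17 kg/s.
Recycle n10 = 0.565×414.17 = 234 kg/s.
Combined feed n14 = 303 + 234 = 537 kg/s.
Overhead n8 = n14 − n4 = 537 − 414.17 = 122.84 kg/s.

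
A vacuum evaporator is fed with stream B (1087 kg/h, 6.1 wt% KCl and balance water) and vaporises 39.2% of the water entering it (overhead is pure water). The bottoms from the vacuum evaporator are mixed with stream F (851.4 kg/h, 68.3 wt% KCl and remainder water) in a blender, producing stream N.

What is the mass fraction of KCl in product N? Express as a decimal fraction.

0.421

Vapour removed = 0.392×0.939×1087 = 400.11 kg/h; concentrate = 686.89 kg/h.
KCl reaching the mixer = 66.307 (from concentrate) + 851.4×0.683 = 647.81 kg/h.
Product flow = 686.89 + 851.4 = 1538.3 kg/h; KCl fraction = 0.421.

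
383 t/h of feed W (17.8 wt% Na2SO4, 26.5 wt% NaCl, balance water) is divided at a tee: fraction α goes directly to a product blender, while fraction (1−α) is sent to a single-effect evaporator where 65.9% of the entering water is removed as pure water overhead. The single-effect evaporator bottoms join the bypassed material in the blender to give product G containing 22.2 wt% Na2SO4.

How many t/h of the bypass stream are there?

176.2 t/h

All 383×0.178 = 68.174 t/h of Na2SO4 reaches G, so G = 68.174/0.222 = 307.09 t/h and vapour = 75.91 t/h.
The evaporator receives (1−α)·383 of feed at 0.557 water and removes 0.659 of that water:
0.659×0.557×(1−α)×383 = 75.91
(1−α) = 75.91/140.59 = 0.5400;  α = 0.4600.
Bypass flow = 0.4600×383 = 176.2 t/h.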